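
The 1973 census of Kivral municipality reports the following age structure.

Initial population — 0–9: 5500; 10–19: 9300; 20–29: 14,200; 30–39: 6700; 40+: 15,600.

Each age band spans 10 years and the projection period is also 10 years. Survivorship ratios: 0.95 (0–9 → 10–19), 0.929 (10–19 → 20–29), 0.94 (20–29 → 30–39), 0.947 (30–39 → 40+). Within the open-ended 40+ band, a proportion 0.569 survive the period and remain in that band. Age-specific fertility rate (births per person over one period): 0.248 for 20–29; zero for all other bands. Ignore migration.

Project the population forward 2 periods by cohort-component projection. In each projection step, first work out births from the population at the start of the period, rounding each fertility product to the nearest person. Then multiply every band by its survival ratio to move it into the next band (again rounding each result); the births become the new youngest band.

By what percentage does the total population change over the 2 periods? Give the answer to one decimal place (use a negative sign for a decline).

-22.5

Period 1.
Births: 14200 × 0.248 = 3522
10–19: 5500 × 0.95 = 5225
20–29: 9300 × 0.929 = 8640
30–39: 14200 × 0.94 = 13348
40+: 6700 × 0.947 + 15600 × 0.569 = 6345 + 8876 = 15221
Population now: 0–9=3522, 10–19=5225, 20–29=8640, 30–39=13348, 40+=15221
Period 2.
Births: 8640 × 0.248 = 2143
10–19: 3522 × 0.95 = 3346
20–29: 5225 × 0.929 = 4854
30–39: 8640 × 0.94 = 8122
40+: 13348 × 0.947 + 15221 × 0.569 = 12641 + 8661 = 21302
Population now: 0–9=2143, 10–19=3346, 20–29=4854, 30–39=8122, 40+=21302
Total: 51300 → 39767; change = -11533; percentage change = -22.5%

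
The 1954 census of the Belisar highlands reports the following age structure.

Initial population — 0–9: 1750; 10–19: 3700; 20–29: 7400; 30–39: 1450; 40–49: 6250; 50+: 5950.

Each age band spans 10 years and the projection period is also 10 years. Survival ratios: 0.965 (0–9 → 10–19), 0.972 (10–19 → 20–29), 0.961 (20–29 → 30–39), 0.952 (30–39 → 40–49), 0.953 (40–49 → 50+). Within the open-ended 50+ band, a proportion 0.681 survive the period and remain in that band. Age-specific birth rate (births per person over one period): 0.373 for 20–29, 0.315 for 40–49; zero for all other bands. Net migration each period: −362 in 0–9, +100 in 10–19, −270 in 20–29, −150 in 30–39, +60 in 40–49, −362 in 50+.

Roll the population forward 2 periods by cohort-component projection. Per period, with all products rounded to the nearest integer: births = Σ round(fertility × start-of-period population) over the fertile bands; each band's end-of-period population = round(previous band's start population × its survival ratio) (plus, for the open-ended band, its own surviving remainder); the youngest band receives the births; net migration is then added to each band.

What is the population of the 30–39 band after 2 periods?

3046

After projecting period 1:
Births: 7400 * 0.373 = 2760 ; 6250 * 0.315 = 1969 → total 4729
10–19: 1750 * 0.965 = 1689
20–29: 3700 * 0.972 = 3596
30–39: 7400 * 0.961 = 7111
40–49: 1450 * 0.952 = 1380
50+: 6250 * 0.953 + 5950 * 0.681 = 5956 + 4052 = 10008
Net migration: 0–9 − 362 → 4367; 10–19 + 100 → 1789; 20–29 − 270 → 3326; 30–39 − 150 → 6961; 40–49 + 60 → 1440; 50+ − 362 → 9646
Population now: 0–9=4367, 10–19=1789, 20–29=3326, 30–39=6961, 40–49=1440, 50+=9646
After projecting period 2:
Births: 3326 * 0.373 = 1241 ; 1440 * 0.315 = 454 → total 1695
10–19: 4367 * 0.965 = 4214
20–29: 1789 * 0.972 = 1739
30–39: 3326 * 0.961 = 3196
40–49: 6961 * 0.952 = 6627
50+: 1440 * 0.953 + 9646 * 0.681 = 1372 + 6569 = 7941
Net migration: 0–9 − 362 → 1333; 10–19 + 100 → 4314; 20–29 − 270 → 1469; 30–39 − 150 → 3046; 40–49 + 60 → 6687; 50+ − 362 → 7579
Population now: 0–9=1333, 10–19=4314, 20–29=1469, 30–39=3046, 40–49=6687, 50+=7579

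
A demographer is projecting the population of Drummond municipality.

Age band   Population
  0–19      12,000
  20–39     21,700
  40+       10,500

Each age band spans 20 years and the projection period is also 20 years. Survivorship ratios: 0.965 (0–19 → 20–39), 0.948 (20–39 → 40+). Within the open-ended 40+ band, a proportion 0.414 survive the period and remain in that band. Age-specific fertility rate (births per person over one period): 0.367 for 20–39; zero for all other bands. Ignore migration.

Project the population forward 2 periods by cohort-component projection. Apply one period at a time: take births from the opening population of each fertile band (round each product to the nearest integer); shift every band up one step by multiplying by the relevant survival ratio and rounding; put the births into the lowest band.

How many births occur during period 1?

7964

Let group 1 be 0–19 through group 3 = 40+.
[period 1]
Births: 21700 * 0.367 = 7964
Group 2: 12000 * 0.965 = 11580
Group 3: 21700 * 0.948 + 10500 * 0.414 = 20572 + 4347 = 24919
→ [7964, 11580, 24919]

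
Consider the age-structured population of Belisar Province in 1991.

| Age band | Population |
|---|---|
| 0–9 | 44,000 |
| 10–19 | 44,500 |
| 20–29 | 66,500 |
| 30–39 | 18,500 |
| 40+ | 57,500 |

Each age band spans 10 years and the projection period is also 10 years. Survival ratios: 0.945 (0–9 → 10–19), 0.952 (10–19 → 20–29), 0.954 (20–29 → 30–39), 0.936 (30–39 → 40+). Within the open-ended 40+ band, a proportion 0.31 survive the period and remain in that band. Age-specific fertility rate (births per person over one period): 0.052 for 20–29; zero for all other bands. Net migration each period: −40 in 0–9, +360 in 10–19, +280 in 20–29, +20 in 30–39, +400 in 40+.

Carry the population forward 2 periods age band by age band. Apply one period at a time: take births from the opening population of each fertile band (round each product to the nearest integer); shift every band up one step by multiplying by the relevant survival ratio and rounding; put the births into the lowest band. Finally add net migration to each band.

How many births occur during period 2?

After projecting period 1:
Births: 66500 × 0.052 = 3458
10–19: 44000 × 0.945 = 41580
20–29: 44500 × 0.952 = 42364
30–39: 66500 × 0.954 = 63441
40+: 18500 × 0.936 + 57500 × 0.31 = 17316 + 17825 = 35141
Net migration: 0–9 − 40 → 3418; 10–19 + 360 → 41940; 20–29 + 280 → 42644; 30–39 + 20 → 63461; 40+ + 400 → 35541
→ [3418, 41940, 42644, 63461, 35541]
After projecting period 2:
Births: 42644 × 0.052 = 2217
10–19: 3418 × 0.945 = 3230
20–29: 41940 × 0.952 = 39927
30–39: 42644 × 0.954 = 40682
40+: 63461 × 0.936 + 35541 × 0.31 = 59399 + 11018 = 70417
Net migration: 0–9 − 40 → 2177; 10–19 + 360 → 3590; 20–29 + 280 → 40207; 30–39 + 20 → 40702; 40+ + 400 → 70817
→ [2177, 3590, 40207, 40702, 70817]

2217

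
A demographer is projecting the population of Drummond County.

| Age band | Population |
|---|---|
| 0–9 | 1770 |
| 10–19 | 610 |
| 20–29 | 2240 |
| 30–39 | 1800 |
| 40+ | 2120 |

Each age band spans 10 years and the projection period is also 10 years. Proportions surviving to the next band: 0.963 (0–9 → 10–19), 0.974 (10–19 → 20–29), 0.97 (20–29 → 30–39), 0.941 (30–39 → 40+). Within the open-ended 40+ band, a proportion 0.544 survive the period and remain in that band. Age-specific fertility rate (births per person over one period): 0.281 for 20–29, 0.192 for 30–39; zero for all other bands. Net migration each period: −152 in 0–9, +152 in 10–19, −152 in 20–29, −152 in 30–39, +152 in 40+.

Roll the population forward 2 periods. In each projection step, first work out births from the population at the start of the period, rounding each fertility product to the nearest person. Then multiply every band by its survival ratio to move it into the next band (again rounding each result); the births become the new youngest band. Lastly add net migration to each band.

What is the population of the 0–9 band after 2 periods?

360

Period 1.
Births: 2240 × 0.281 = 629 ; 1800 × 0.192 = 346 — total 975
10–19: 1770 × 0.963 = 1705
20–29: 610 × 0.974 = 594
30–39: 2240 × 0.97 = 2173
40+: 1800 × 0.941 + 2120 × 0.544 = 1694 + 1153 = 2847
Net migration: 0–9 − 152 → 823; 10–19 + 152 → 1857; 20–29 − 152 → 442; 30–39 − 152 → 2021; 40+ + 152 → 2999
Population now: 0–9=823, 10–19=1857, 20–29=442, 30–39=2021, 40+=2999
Period 2.
Births: 442 × 0.281 = 124 ; 2021 × 0.192 = 388 — total 512
10–19: 823 × 0.963 = 793
20–29: 1857 × 0.974 = 1809
30–39: 442 × 0.97 = 429
40+: 2021 × 0.941 + 2999 × 0.544 = 1902 + 1631 = 3533
Net migration: 0–9 − 152 → 360; 10–19 + 152 → 945; 20–29 − 152 → 1657; 30–39 − 152 → 277; 40+ + 152 → 3685
Population now: 0–9=360, 10–19=945, 20–29=1657, 30–39=277, 40+=3685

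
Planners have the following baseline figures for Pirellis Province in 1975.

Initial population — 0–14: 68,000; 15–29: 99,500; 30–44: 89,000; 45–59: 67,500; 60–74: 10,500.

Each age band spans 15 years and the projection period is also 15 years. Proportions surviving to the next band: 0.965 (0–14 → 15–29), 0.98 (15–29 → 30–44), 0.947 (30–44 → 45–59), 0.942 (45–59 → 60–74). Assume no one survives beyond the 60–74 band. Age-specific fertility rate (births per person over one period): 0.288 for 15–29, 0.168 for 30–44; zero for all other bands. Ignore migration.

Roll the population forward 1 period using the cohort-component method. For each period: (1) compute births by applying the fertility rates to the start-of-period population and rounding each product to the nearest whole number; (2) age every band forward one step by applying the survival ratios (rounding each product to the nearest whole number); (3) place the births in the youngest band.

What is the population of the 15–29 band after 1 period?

65620

[period 1]
Births: 99500 * 0.288 = 28656 ; 89000 * 0.168 = 14952 — total 43608
15–29: 68000 * 0.965 = 65620
30–44: 99500 * 0.98 = 97510
45–59: 89000 * 0.947 = 84283
60–74: 67500 * 0.942 = 63585
→ [43608, 65620, 97510, 84283, 63585]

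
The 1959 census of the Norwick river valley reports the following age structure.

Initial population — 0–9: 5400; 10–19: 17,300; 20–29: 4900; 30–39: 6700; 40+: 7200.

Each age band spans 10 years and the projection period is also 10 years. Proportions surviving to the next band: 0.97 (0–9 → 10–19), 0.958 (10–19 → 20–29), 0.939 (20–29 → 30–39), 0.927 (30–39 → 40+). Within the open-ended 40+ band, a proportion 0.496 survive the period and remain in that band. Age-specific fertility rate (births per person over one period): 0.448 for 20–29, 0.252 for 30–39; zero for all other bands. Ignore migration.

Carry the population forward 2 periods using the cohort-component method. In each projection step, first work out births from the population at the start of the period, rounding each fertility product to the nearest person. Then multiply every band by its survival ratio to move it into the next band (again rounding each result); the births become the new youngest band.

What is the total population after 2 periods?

Period 1.
Births: 4900 × 0.448 = 2195 ; 6700 × 0.252 = 1688 → 3883
10–19: 5400 × 0.97 = 5238
20–29: 17300 × 0.958 = 16573
30–39: 4900 × 0.939 = 4601
40+: 6700 × 0.927 + 7200 × 0.496 = 6211 + 3571 = 9782
Giving 3883 / 5238 / 16573 / 4601 / 9782.
Period 2.
Births: 16573 × 0.448 = 7425 ; 4601 × 0.252 = 1159 → 8584
10–19: 3883 × 0.97 = 3767
20–29: 5238 × 0.958 = 5018
30–39: 16573 × 0.939 = 15562
40+: 4601 × 0.927 + 9782 × 0.496 = 4265 + 4852 = 9117
Giving 8584 / 3767 / 5018 / 15562 / 9117.
Total after period 2: 8584 + 3767 + 5018 + 15562 + 9117 = 42048

42048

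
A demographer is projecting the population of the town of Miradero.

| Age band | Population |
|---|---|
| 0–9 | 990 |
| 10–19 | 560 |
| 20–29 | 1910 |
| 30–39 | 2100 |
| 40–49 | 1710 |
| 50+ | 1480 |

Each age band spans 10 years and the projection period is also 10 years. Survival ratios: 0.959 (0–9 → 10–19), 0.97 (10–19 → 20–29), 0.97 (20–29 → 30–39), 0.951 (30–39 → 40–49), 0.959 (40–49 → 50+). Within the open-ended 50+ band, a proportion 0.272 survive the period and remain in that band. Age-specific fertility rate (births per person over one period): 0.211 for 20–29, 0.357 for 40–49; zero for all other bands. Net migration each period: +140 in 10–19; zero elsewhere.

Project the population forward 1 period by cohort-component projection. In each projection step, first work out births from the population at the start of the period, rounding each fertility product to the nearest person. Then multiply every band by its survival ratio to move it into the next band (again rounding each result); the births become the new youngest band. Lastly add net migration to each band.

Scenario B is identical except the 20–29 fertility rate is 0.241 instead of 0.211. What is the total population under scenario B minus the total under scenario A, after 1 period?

Let band 1 be 0–9 through band 6 = 50+.
Period 1.
Births: 1910 × 0.211 = 403  |  1710 × 0.357 = 610 — total 1013
Band 2: 990 × 0.959 = 949
Band 3: 560 × 0.97 = 543
Band 4: 1910 × 0.97 = 1853
Band 5: 2100 × 0.951 = 1997
Band 6: 1710 × 0.959 + 1480 × 0.272 = 1640 + 403 = 2043
Net migration: Band 2 + 140 → 1089
→ [1013, 1089, 543, 1853, 1997, 2043]
Scenario A total after 1 period: 8538
Scenario B projection —
Period 1.
Births: 1910 × 0.241 = 460  |  1710 × 0.357 = 610 — total 1070
Band 2: 990 × 0.959 = 949
Band 3: 560 × 0.97 = 543
Band 4: 1910 × 0.97 = 1853
Band 5: 2100 × 0.951 = 1997
Band 6: 1710 × 0.959 + 1480 × 0.272 = 1640 + 403 = 2043
Net migration: Band 2 + 140 → 1089
→ [1070, 1089, 543, 1853, 1997, 2043]
Scenario B total after 1 period: 8595
Difference B − A = 8595 − 8538 = 57

57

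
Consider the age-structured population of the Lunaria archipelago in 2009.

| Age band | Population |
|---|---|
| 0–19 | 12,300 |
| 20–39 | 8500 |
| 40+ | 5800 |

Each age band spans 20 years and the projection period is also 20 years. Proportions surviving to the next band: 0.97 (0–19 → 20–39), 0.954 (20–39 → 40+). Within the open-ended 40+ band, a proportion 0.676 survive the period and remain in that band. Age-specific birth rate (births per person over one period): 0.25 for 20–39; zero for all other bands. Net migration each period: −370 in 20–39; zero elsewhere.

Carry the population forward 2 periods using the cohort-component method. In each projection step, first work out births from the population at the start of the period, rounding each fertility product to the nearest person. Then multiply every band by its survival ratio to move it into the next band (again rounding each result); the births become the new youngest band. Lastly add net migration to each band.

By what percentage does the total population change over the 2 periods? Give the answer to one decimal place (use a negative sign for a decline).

[period 1]
Births: 8500 × 0.25 = 2125
20–39: 12300 × 0.97 = 11931
40+: 8500 × 0.954 + 5800 × 0.676 = 8109 + 3921 = 12030
Net migration: 20–39 − 370 → 11561
End of period: [2125, 11561, 12030]
[period 2]
Births: 11561 × 0.25 = 2890
20–39: 2125 × 0.97 = 2061
40+: 11561 × 0.954 + 12030 × 0.676 = 11029 + 8132 = 19161
Net migration: 20–39 − 370 → 1691
End of period: [2890, 1691, 19161]
Total: 26600 → 23742; change = -2858; percentage change = -10.7%

-10.7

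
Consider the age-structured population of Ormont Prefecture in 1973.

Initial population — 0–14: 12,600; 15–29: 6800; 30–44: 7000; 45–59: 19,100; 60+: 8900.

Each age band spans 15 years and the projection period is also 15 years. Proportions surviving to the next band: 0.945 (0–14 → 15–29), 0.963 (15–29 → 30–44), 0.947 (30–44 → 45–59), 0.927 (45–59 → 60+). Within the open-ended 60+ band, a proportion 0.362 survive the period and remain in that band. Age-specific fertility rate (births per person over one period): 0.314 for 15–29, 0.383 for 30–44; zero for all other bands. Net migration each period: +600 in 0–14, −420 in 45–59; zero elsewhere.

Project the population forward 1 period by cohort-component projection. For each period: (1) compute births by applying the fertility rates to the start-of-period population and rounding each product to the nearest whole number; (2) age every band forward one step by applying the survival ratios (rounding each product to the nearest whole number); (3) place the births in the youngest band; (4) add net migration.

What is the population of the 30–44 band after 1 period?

6548

Period 1:
Births: 6800 × 0.314 = 2135, 7000 × 0.383 = 2681 ⇒ total 4816
15–29: 12600 × 0.945 = 11907
30–44: 6800 × 0.963 = 6548
45–59: 7000 × 0.947 = 6629
60+: 19100 × 0.927 + 8900 × 0.362 = 17706 + 3222 = 20928
Net migration: 0–14 + 600 → 5416; 45–59 − 420 → 6209
Giving 5416 / 11907 / 6548 / 6209 / 20928.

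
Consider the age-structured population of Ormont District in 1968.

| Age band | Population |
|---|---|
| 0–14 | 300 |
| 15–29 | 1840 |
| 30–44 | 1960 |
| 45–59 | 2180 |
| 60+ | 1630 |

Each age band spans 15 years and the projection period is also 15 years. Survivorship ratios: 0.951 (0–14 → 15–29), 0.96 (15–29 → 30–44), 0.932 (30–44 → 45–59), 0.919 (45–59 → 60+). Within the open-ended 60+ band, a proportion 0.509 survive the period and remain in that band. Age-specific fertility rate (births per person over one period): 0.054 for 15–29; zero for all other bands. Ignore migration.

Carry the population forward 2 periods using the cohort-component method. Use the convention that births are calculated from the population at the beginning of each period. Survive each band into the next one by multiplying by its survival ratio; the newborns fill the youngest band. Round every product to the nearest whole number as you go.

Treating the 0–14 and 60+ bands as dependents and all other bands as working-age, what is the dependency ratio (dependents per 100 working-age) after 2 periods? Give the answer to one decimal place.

155.7

Call the groups 1 to 5, youngest first.
After projecting period 1:
Births: 1840 * 0.054 = 99
Group 2: 300 * 0.951 = 285
Group 3: 1840 * 0.96 = 1766
Group 4: 1960 * 0.932 = 1827
Group 5: 2180 * 0.919 + 1630 * 0.509 = 2003 + 830 = 2833
→ [99, 285, 1766, 1827, 2833]
After projecting period 2:
Births: 285 * 0.054 = 15
Group 2: 99 * 0.951 = 94
Group 3: 285 * 0.96 = 274
Group 4: 1766 * 0.932 = 1646
Group 5: 1827 * 0.919 + 2833 * 0.509 = 1679 + 1442 = 3121
→ [15, 94, 274, 1646, 3121]
Dependents (band 0–14 + band 60+) = 15 + 3121 = 3136; working-age = 2014; ratio = 3136/2014 × 100 = 155.7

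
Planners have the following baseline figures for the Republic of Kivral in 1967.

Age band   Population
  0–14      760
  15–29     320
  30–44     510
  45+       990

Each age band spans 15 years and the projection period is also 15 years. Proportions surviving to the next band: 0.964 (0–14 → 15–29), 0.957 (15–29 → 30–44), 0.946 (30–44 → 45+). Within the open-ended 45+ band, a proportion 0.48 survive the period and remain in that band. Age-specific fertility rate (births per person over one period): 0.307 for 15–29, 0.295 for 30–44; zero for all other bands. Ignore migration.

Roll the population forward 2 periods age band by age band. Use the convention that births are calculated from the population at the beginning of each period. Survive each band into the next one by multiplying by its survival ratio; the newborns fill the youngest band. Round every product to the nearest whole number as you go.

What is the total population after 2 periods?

2003

Period 1.
Births: 320 * 0.307 = 98  |  510 * 0.295 = 150 → 248
15–29: 760 * 0.964 = 733
30–44: 320 * 0.957 = 306
45+: 510 * 0.946 + 990 * 0.48 = 482 + 475 = 957
→ [248, 733, 306, 957]
Period 2.
Births: 733 * 0.307 = 225  |  306 * 0.295 = 90 → 315
15–29: 248 * 0.964 = 239
30–44: 733 * 0.957 = 701
45+: 306 * 0.946 + 957 * 0.48 = 289 + 459 = 748
→ [315, 239, 701, 748]
Total after period 2: 315 + 239 + 701 + 748 = 2003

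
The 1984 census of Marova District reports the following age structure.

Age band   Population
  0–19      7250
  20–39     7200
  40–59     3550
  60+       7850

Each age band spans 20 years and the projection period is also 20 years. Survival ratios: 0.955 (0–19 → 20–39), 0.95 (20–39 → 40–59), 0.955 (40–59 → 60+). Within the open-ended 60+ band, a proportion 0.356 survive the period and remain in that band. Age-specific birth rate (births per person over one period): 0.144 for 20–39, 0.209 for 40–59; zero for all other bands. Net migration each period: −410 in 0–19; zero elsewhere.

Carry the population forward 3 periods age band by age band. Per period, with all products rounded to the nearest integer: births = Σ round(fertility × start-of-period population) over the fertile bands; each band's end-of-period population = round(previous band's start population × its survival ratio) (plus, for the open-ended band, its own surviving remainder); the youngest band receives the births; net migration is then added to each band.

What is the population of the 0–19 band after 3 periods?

— Period 1 —
Births: 7200 × 0.144 = 1037  |  3550 × 0.209 = 742 → 1779
20–39: 7250 × 0.955 = 6924
40–59: 7200 × 0.95 = 6840
60+: 3550 × 0.955 + 7850 × 0.356 = 3390 + 2795 = 6185
Net migration: 0–19 − 410 → 1369
Population now: 0–19=1369, 20–39=6924, 40–59=6840, 60+=6185
— Period 2 —
Births: 6924 × 0.144 = 997  |  6840 × 0.209 = 1430 → 2427
20–39: 1369 × 0.955 = 1307
40–59: 6924 × 0.95 = 6578
60+: 6840 × 0.955 + 6185 × 0.356 = 6532 + 2202 = 8734
Net migration: 0–19 − 410 → 2017
Population now: 0–19=2017, 20–39=1307, 40–59=6578, 60+=8734
— Period 3 —
Births: 1307 × 0.144 = 188  |  6578 × 0.209 = 1375 → 1563
20–39: 2017 × 0.955 = 1926
40–59: 1307 × 0.95 = 1242
60+: 6578 × 0.955 + 8734 × 0.356 = 6282 + 3109 = 9391
Net migration: 0–19 − 410 → 1153
Population now: 0–19=1153, 20–39=1926, 40–59=1242, 60+=9391

1153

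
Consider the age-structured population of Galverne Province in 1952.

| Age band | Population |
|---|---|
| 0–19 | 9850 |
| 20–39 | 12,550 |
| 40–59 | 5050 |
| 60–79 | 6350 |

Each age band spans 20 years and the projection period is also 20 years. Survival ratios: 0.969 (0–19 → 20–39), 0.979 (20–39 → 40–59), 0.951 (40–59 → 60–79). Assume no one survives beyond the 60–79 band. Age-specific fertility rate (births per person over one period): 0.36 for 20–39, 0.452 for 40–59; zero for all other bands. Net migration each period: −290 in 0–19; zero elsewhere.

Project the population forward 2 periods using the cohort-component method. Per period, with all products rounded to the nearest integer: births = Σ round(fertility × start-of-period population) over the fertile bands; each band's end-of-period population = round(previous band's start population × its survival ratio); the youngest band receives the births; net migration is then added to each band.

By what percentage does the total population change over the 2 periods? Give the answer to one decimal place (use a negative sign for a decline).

Call the groups 1 to 4, youngest first.
[period 1]
Births: 12550 × 0.36 = 4518, 5050 × 0.452 = 2283 — total 6801
Group 2: 9850 × 0.969 = 9545
Group 3: 12550 × 0.979 = 12286
Group 4: 5050 × 0.951 = 4803
Net migration: Group 1 − 290 → 6511
Population now: 0–19=6511, 20–39=9545, 40–59=12286, 60–79=4803
[period 2]
Births: 9545 × 0.36 = 3436, 12286 × 0.452 = 5553 — total 8989
Group 2: 6511 × 0.969 = 6309
Group 3: 9545 × 0.979 = 9345
Group 4: 12286 × 0.951 = 11684
Net migration: Group 1 − 290 → 8699
Population now: 0–19=8699, 20–39=6309, 40–59=9345, 60–79=11684
Total: 33800 → 36037; change = 2237; percentage change = 6.6%

6.6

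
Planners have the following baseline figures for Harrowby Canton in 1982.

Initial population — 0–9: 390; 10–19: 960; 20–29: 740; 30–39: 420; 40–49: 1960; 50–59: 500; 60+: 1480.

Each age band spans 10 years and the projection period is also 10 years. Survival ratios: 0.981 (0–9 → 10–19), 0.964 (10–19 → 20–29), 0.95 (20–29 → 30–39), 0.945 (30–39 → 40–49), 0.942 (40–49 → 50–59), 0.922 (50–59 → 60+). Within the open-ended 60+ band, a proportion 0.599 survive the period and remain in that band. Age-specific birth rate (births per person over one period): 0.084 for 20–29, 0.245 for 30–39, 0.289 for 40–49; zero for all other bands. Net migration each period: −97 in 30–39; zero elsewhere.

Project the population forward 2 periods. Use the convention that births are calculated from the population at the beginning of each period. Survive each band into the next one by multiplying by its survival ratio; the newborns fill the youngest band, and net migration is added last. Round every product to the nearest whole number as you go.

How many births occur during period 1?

731

[period 1]
Births: 740 * 0.084 = 62, 420 * 0.245 = 103, 1960 * 0.289 = 566 ⇒ total 731
10–19: 390 * 0.981 = 383
20–29: 960 * 0.964 = 925
30–39: 740 * 0.95 = 703
40–49: 420 * 0.945 = 397
50–59: 1960 * 0.942 = 1846
60+: 500 * 0.922 + 1480 * 0.599 = 461 + 887 = 1348
Net migration: 30–39 − 97 → 606
End of period: [731, 383, 925, 606, 397, 1846, 1348]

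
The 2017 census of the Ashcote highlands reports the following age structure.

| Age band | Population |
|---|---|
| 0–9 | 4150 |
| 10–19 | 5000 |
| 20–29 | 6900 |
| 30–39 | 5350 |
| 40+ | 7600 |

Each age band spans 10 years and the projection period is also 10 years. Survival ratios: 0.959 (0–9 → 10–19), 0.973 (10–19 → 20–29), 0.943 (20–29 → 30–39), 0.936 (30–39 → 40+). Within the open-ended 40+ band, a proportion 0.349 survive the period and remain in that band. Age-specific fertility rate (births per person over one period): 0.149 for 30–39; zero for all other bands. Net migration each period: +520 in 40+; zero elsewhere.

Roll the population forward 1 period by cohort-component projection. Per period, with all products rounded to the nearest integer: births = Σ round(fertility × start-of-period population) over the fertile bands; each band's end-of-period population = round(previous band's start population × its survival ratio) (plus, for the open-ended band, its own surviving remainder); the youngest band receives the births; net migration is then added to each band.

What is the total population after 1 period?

24329

Period 1.
Births: 5350 × 0.149 = 797
10–19: 4150 × 0.959 = 3980
20–29: 5000 × 0.973 = 4865
30–39: 6900 × 0.943 = 6507
40+: 5350 × 0.936 + 7600 × 0.349 = 5008 + 2652 = 7660
Net migration: 40+ + 520 → 8180
End of period: [797, 3980, 4865, 6507, 8180]
Total after period 1: 797 + 3980 + 4865 + 6507 + 8180 = 24329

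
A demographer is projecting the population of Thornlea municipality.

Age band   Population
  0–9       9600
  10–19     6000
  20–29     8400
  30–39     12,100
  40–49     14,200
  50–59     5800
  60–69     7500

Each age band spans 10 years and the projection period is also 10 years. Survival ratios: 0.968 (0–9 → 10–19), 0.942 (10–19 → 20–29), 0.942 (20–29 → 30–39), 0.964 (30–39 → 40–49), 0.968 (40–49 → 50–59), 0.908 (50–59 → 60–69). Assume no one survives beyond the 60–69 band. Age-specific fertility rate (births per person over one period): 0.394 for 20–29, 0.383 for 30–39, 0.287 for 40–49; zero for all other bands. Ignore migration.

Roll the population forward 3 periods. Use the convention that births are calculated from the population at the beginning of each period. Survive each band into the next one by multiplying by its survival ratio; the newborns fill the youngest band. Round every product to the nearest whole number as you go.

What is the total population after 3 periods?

After projecting period 1:
Births: 8400 × 0.394 = 3310 ; 12100 × 0.383 = 4634 ; 14200 × 0.287 = 4075 ⇒ total 12019
10–19: 9600 × 0.968 = 9293
20–29: 6000 × 0.942 = 5652
30–39: 8400 × 0.942 = 7913
40–49: 12100 × 0.964 = 11664
50–59: 14200 × 0.968 = 13746
60–69: 5800 × 0.908 = 5266
Giving 12019 / 9293 / 5652 / 7913 / 11664 / 13746 / 5266.
After projecting period 2:
Births: 5652 × 0.394 = 2227 ; 7913 × 0.383 = 3031 ; 11664 × 0.287 = 3348 ⇒ total 8606
10–19: 12019 × 0.968 = 11634
20–29: 9293 × 0.942 = 8754
30–39: 5652 × 0.942 = 5324
40–49: 7913 × 0.964 = 7628
50–59: 11664 × 0.968 = 11291
60–69: 13746 × 0.908 = 12481
Giving 8606 / 11634 / 8754 / 5324 / 7628 / 11291 / 12481.
After projecting period 3:
Births: 8754 × 0.394 = 3449 ; 5324 × 0.383 = 2039 ; 7628 × 0.287 = 2189 ⇒ total 7677
10–19: 8606 × 0.968 = 8331
20–29: 11634 × 0.942 = 10959
30–39: 8754 × 0.942 = 8246
40–49: 5324 × 0.964 = 5132
50–59: 7628 × 0.968 = 7384
60–69: 11291 × 0.908 = 10252
Giving 7677 / 8331 / 10959 / 8246 / 5132 / 7384 / 10252.
Total after period 3: 7677 + 8331 + 10959 + 8246 + 5132 + 7384 + 10252 = 57981

57981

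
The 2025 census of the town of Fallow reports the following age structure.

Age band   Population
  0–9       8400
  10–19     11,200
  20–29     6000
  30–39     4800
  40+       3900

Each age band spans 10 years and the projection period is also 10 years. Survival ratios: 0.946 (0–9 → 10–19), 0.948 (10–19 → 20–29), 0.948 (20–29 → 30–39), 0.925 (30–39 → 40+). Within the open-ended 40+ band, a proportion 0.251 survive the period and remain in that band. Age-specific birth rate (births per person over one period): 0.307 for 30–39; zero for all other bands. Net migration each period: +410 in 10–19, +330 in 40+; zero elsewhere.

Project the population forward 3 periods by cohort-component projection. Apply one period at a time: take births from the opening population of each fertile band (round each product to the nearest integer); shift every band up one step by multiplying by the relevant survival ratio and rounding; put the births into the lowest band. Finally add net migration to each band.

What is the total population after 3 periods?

25778

Call the groups 1 to 5, youngest first.
Period 1.
Births: 4800 * 0.307 = 1474
Group 2: 8400 * 0.946 = 7946
Group 3: 11200 * 0.948 = 10618
Group 4: 6000 * 0.948 = 5688
Group 5: 4800 * 0.925 + 3900 * 0.251 = 4440 + 979 = 5419
Net migration: Group 2 + 410 → 8356; Group 5 + 330 → 5749
End of period: [1474, 8356, 10618, 5688, 5749]
Period 2.
Births: 5688 * 0.307 = 1746
Group 2: 1474 * 0.946 = 1394
Group 3: 8356 * 0.948 = 7921
Group 4: 10618 * 0.948 = 10066
Group 5: 5688 * 0.925 + 5749 * 0.251 = 5261 + 1443 = 6704
Net migration: Group 2 + 410 → 1804; Group 5 + 330 → 7034
End of period: [1746, 1804, 7921, 10066, 7034]
Period 3.
Births: 10066 * 0.307 = 3090
Group 2: 1746 * 0.946 = 1652
Group 3: 1804 * 0.948 = 1710
Group 4: 7921 * 0.948 = 7509
Group 5: 10066 * 0.925 + 7034 * 0.251 = 9311 + 1766 = 11077
Net migration: Group 2 + 410 → 2062; Group 5 + 330 → 11407
End of period: [3090, 2062, 1710, 7509, 11407]
Total after period 3: 3090 + 2062 + 1710 + 7509 + 11407 = 25778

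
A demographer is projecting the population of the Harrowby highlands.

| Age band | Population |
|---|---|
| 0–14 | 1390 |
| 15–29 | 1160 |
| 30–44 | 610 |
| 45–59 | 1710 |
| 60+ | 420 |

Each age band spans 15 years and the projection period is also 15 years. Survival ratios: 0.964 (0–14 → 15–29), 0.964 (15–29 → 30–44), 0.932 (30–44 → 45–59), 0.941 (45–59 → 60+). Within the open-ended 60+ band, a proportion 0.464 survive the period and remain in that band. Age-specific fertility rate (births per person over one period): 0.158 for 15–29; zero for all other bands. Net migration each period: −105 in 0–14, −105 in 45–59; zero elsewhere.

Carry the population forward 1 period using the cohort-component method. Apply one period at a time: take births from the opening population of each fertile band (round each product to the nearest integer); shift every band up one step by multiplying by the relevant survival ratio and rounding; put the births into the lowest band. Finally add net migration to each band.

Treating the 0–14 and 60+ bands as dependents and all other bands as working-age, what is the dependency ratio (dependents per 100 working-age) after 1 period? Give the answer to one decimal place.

64.4

Call the groups 1 to 5, youngest first.
Period 1:
Births: 1160 × 0.158 = 183
Group 2: 1390 × 0.964 = 1340
Group 3: 1160 × 0.964 = 1118
Group 4: 610 × 0.932 = 569
Group 5: 1710 × 0.941 + 420 × 0.464 = 1609 + 195 = 1804
Net migration: Group 1 − 105 → 78; Group 4 − 105 → 464
Giving 78 / 1340 / 1118 / 464 / 1804.
Dependents (band 0–14 + band 60+) = 78 + 1804 = 1882; working-age = 2922; ratio = 1882/2922 × 100 = 64.4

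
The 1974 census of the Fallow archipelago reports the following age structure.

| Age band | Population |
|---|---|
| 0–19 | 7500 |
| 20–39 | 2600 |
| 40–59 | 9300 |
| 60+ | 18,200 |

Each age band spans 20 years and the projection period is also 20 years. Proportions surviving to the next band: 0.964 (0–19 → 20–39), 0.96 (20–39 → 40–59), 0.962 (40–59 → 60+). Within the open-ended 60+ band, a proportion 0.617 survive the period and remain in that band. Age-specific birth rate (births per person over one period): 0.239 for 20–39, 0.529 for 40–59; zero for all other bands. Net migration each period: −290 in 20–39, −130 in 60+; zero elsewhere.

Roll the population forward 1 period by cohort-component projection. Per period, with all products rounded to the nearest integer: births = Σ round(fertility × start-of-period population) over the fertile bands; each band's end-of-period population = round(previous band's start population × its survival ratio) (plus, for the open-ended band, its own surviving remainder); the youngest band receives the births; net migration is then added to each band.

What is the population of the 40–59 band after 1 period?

Period 1.
Births: 2600 * 0.239 = 621  |  9300 * 0.529 = 4920 → total 5541
20–39: 7500 * 0.964 = 7230
40–59: 2600 * 0.96 = 2496
60+: 9300 * 0.962 + 18200 * 0.617 = 8947 + 11229 = 20176
Net migration: 20–39 − 290 → 6940; 60+ − 130 → 20046
End of period: [5541, 6940, 2496, 20046]

2496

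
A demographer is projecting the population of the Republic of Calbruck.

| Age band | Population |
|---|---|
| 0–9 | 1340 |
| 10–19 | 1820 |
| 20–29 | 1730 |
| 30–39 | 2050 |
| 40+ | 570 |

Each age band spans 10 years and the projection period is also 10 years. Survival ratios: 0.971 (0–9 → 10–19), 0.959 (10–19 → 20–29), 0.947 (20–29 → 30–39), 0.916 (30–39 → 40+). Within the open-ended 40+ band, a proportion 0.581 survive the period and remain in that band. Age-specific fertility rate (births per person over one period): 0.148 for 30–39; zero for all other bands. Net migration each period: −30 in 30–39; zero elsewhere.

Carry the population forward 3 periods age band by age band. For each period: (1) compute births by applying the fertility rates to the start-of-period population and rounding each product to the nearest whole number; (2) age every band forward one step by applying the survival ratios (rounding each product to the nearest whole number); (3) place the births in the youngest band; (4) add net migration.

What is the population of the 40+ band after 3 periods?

Let group 1 be 0–9 through group 5 = 40+.
[period 1]
Births: 2050 × 0.148 = 303
Group 2: 1340 × 0.971 = 1301
Group 3: 1820 × 0.959 = 1745
Group 4: 1730 × 0.947 = 1638
Group 5: 2050 × 0.916 + 570 × 0.581 = 1878 + 331 = 2209
Net migration: Group 4 − 30 → 1608
Giving 303 / 1301 / 1745 / 1608 / 2209.
[period 2]
Births: 1608 × 0.148 = 238
Group 2: 303 × 0.971 = 294
Group 3: 1301 × 0.959 = 1248
Group 4: 1745 × 0.947 = 1653
Group 5: 1608 × 0.916 + 2209 × 0.581 = 1473 + 1283 = 2756
Net migration: Group 4 − 30 → 1623
Giving 238 / 294 / 1248 / 1623 / 2756.
[period 3]
Births: 1623 × 0.148 = 240
Group 2: 238 × 0.971 = 231
Group 3: 294 × 0.959 = 282
Group 4: 1248 × 0.947 = 1182
Group 5: 1623 × 0.916 + 2756 × 0.581 = 1487 + 1601 = 3088
Net migration: Group 4 − 30 → 1152
Giving 240 / 231 / 282 / 1152 / 3088.

3088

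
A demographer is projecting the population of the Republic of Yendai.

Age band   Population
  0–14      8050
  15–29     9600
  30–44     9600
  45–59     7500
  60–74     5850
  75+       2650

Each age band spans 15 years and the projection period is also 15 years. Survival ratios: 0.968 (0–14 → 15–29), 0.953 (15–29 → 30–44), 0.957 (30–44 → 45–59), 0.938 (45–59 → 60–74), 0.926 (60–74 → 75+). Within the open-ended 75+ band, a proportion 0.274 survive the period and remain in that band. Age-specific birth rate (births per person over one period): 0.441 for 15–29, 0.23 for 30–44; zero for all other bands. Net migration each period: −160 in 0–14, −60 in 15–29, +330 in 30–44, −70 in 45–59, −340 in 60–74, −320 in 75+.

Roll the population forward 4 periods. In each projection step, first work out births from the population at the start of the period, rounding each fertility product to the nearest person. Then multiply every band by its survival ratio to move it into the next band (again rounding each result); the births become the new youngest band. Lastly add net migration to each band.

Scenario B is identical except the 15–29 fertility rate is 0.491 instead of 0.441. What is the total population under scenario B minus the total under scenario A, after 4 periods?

1840

Call the bands 1 to 6, youngest first.
— Period 1 —
Births: 9600 × 0.441 = 4234, 9600 × 0.23 = 2208 → 6442
Band 2: 8050 × 0.968 = 7792
Band 3: 9600 × 0.953 = 9149
Band 4: 9600 × 0.957 = 9187
Band 5: 7500 × 0.938 = 7035
Band 6: 5850 × 0.926 + 2650 × 0.274 = 5417 + 726 = 6143
Net migration: Band 1 − 160 → 6282; Band 2 − 60 → 7732; Band 3 + 330 → 9479; Band 4 − 70 → 9117; Band 5 − 340 → 6695; Band 6 − 320 → 5823
Giving 6282 / 7732 / 9479 / 9117 / 6695 / 5823.
— Period 2 —
Births: 7732 × 0.441 = 3410, 9479 × 0.23 = 2180 → 5590
Band 2: 6282 × 0.968 = 6081
Band 3: 7732 × 0.953 = 7369
Band 4: 9479 × 0.957 = 9071
Band 5: 9117 × 0.938 = 8552
Band 6: 6695 × 0.926 + 5823 × 0.274 = 6200 + 1596 = 7796
Net migration: Band 1 − 160 → 5430; Band 2 − 60 → 6021; Band 3 + 330 → 7699; Band 4 − 70 → 9001; Band 5 − 340 → 8212; Band 6 − 320 → 7476
Giving 5430 / 6021 / 7699 / 9001 / 8212 / 7476.
— Period 3 —
Births: 6021 × 0.441 = 2655, 7699 × 0.23 = 1771 → 4426
Band 2: 5430 × 0.968 = 5256
Band 3: 6021 × 0.953 = 5738
Band 4: 7699 × 0.957 = 7368
Band 5: 9001 × 0.938 = 8443
Band 6: 8212 × 0.926 + 7476 × 0.274 = 7604 + 2048 = 9652
Net migration: Band 1 − 160 → 4266; Band 2 − 60 → 5196; Band 3 + 330 → 6068; Band 4 − 70 → 7298; Band 5 − 340 → 8103; Band 6 − 320 → 9332
Giving 4266 / 5196 / 6068 / 7298 / 8103 / 9332.
— Period 4 —
Births: 5196 × 0.441 = 2291, 6068 × 0.23 = 1396 → 3687
Band 2: 4266 × 0.968 = 4129
Band 3: 5196 × 0.953 = 4952
Band 4: 6068 × 0.957 = 5807
Band 5: 7298 × 0.938 = 6846
Band 6: 8103 × 0.926 + 9332 × 0.274 = 7503 + 2557 = 10060
Net migration: Band 1 − 160 → 3527; Band 2 − 60 → 4069; Band 3 + 330 → 5282; Band 4 − 70 → 5737; Band 5 − 340 → 6506; Band 6 − 320 → 9740
Giving 3527 / 4069 / 5282 / 5737 / 6506 / 9740.
Scenario A total after 4 periods: 34861
Scenario B projection —
— Period 1 —
Births: 9600 × 0.491 = 4714, 9600 × 0.23 = 2208 → 6922
Band 2: 8050 × 0.968 = 7792
Band 3: 9600 × 0.953 = 9149
Band 4: 9600 × 0.957 = 9187
Band 5: 7500 × 0.938 = 7035
Band 6: 5850 × 0.926 + 2650 × 0.274 = 5417 + 726 = 6143
Net migration: Band 1 − 160 → 6762; Band 2 − 60 → 7732; Band 3 + 330 → 9479; Band 4 − 70 → 9117; Band 5 − 340 → 6695; Band 6 − 320 → 5823
Giving 6762 / 7732 / 9479 / 9117 / 6695 / 5823.
— Period 2 —
Births: 7732 × 0.491 = 3796, 9479 × 0.23 = 2180 → 5976
Band 2: 6762 × 0.968 = 6546
Band 3: 7732 × 0.953 = 7369
Band 4: 9479 × 0.957 = 9071
Band 5: 9117 × 0.938 = 8552
Band 6: 6695 × 0.926 + 5823 × 0.274 = 6200 + 1596 = 7796
Net migration: Band 1 − 160 → 5816; Band 2 − 60 → 6486; Band 3 + 330 → 7699; Band 4 − 70 → 9001; Band 5 − 340 → 8212; Band 6 − 320 → 7476
Giving 5816 / 6486 / 7699 / 9001 / 8212 / 7476.
— Period 3 —
Births: 6486 × 0.491 = 3185, 7699 × 0.23 = 1771 → 4956
Band 2: 5816 × 0.968 = 5630
Band 3: 6486 × 0.953 = 6181
Band 4: 7699 × 0.957 = 7368
Band 5: 9001 × 0.938 = 8443
Band 6: 8212 × 0.926 + 7476 × 0.274 = 7604 + 2048 = 9652
Net migration: Band 1 − 160 → 4796; Band 2 − 60 → 5570; Band 3 + 330 → 6511; Band 4 − 70 → 7298; Band 5 − 340 → 8103; Band 6 − 320 → 9332
Giving 4796 / 5570 / 6511 / 7298 / 8103 / 9332.
— Period 4 —
Births: 5570 × 0.491 = 2735, 6511 × 0.23 = 1498 → 4233
Band 2: 4796 × 0.968 = 4643
Band 3: 5570 × 0.953 = 5308
Band 4: 6511 × 0.957 = 6231
Band 5: 7298 × 0.938 = 6846
Band 6: 8103 × 0.926 + 9332 × 0.274 = 7503 + 2557 = 10060
Net migration: Band 1 − 160 → 4073; Band 2 − 60 → 4583; Band 3 + 330 → 5638; Band 4 − 70 → 6161; Band 5 − 340 → 6506; Band 6 − 320 → 9740
Giving 4073 / 4583 / 5638 / 6161 / 6506 / 9740.
Scenario B total after 4 periods: 36701
Difference B − A = 36701 − 34861 = 1840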